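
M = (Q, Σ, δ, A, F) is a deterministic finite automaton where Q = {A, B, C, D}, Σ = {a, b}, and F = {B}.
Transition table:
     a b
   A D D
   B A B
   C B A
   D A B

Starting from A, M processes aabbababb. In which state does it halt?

B

A --a--> D
D --a--> A
A --b--> D
D --b--> B
B --a--> A
A --b--> D
D --a--> A
A --b--> D
D --b--> B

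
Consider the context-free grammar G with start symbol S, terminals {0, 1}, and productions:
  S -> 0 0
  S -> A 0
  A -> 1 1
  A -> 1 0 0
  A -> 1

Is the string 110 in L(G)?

S ⇒ A0 ⇒ 110

yes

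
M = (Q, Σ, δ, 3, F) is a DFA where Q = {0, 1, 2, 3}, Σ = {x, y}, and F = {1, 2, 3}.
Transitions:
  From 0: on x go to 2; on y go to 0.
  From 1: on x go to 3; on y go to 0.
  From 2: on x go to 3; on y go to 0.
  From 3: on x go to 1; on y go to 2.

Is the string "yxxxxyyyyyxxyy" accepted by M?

rejected

3 --y--> 2
2 --x--> 3
3 --x--> 1
1 --x--> 3
3 --x--> 1
1 --y--> 0
0 --y--> 0
0 --y--> 0
0 --y--> 0
0 --y--> 0
0 --x--> 2
2 --x--> 3
3 --y--> 2
2 --y--> 0
End in state 0, which is not an accepting state.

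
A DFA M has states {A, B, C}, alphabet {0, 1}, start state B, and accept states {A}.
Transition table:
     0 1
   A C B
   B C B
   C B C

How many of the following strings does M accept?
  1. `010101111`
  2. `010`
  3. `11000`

0

`010101111`: rejected
`010`: rejected
`11000`: rejected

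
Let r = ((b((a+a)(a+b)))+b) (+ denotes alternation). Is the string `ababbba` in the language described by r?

no

Neither (b((a+a)(a+b))) nor b matches ababbba.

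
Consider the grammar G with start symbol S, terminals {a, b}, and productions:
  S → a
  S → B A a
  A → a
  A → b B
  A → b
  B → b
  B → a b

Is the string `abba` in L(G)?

S ⇒ BAa ⇒ abAa ⇒ abba

yes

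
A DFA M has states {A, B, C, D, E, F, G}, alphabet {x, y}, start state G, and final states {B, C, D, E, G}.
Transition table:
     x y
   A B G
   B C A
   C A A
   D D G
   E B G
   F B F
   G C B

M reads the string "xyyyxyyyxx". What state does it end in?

G --x--> C
C --y--> A
A --y--> G
G --y--> B
B --x--> C
C --y--> A
A --y--> G
G --y--> B
B --x--> C
C --x--> A

A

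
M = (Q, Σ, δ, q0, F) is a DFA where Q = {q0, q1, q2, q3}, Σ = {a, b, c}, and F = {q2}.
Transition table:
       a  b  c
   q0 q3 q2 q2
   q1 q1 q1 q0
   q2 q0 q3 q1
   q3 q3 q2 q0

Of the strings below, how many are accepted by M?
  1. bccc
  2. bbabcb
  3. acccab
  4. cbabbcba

1

bccc: accepted
bbabcb: rejected
acccab: rejected
cbabbcba: rejected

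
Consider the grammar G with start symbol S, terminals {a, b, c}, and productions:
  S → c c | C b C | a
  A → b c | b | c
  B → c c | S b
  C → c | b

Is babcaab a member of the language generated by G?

no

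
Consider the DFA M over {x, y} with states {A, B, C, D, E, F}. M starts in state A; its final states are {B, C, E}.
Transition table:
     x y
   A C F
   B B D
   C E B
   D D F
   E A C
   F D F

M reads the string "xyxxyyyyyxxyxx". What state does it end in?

D

A --x--> C
C --y--> B
B --x--> B
B --x--> B
B --y--> D
D --y--> F
F --y--> F
F --y--> F
F --y--> F
F --x--> D
D --x--> D
D --y--> F
F --x--> D
D --x--> D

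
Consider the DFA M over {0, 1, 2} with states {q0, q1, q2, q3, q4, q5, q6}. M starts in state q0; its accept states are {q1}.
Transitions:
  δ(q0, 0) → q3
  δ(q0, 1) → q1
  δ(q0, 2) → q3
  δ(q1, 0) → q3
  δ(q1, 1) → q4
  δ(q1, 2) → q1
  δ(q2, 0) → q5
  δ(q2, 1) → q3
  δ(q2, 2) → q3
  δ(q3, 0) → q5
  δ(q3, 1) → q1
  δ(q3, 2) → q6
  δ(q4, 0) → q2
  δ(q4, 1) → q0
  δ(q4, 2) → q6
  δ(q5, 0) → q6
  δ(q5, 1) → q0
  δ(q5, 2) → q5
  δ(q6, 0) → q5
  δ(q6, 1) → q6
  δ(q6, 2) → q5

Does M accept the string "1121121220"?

q0 --1--> q1
q1 --1--> q4
q4 --2--> q6
q6 --1--> q6
q6 --1--> q6
q6 --2--> q5
q5 --1--> q0
q0 --2--> q3
q3 --2--> q6
q6 --0--> q5
End in state q5, which is not an accepting state.

rejected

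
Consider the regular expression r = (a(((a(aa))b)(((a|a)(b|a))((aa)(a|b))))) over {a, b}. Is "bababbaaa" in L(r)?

no

No split of bababbaaa into u·v has a matching u and (((a(aa))b)(((a|a)(b|a))((aa)(a|b)))) matching v.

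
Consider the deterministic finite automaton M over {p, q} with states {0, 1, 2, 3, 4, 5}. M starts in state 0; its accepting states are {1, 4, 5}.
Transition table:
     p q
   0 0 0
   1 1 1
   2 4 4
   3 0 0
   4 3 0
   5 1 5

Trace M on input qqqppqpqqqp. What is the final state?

0 --q--> 0
0 --q--> 0
0 --q--> 0
0 --p--> 0
0 --p--> 0
0 --q--> 0
0 --p--> 0
0 --q--> 0
0 --q--> 0
0 --q--> 0
0 --p--> 0

0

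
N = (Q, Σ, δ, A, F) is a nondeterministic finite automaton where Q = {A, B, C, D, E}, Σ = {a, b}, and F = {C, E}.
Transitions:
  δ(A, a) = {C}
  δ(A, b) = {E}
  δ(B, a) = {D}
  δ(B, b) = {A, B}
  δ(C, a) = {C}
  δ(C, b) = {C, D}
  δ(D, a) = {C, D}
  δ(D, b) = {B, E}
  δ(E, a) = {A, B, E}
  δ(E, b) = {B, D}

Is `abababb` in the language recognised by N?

accepted

Start: {A}
read a: {C}
read b: {C, D}
read a: {C, D}
read b: {B, C, D, E}
read a: {A, B, C, D, E}
read b: {A, B, C, D, E}
read b: {A, B, C, D, E}
Reachable ∩ accepting = {C, E} — nonempty.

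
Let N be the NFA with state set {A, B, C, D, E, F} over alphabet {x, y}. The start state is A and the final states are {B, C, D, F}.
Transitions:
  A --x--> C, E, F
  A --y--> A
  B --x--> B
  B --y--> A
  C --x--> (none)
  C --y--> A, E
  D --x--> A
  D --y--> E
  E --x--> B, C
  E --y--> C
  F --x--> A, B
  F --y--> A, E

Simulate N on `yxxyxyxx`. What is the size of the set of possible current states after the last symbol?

3

Start: {A}
read y: {A}
read x: {C, E, F}
read x: {A, B, C}
read y: {A, E}
read x: {B, C, E, F}
read y: {A, C, E}
read x: {B, C, E, F}
read x: {A, B, C}
Final reachable set {A, B, C} has 3 states.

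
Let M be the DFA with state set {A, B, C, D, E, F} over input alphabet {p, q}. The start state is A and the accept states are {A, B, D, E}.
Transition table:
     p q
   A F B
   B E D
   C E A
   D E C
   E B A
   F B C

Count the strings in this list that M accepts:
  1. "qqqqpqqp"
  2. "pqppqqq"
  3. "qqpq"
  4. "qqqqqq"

3

"qqqqpqqp": rejected
"pqppqqq": accepted
"qqpq": accepted
"qqqqqq": accepted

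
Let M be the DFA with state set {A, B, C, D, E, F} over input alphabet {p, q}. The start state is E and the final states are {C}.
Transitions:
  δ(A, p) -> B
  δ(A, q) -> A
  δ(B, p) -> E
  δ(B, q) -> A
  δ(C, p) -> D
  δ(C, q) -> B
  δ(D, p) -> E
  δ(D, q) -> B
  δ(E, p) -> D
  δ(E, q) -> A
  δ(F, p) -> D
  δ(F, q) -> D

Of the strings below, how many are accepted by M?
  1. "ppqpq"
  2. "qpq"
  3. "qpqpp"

0

"ppqpq": rejected
"qpq": rejected
"qpqpp": rejected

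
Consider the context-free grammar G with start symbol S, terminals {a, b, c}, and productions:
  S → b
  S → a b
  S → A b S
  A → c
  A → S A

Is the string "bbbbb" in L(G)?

no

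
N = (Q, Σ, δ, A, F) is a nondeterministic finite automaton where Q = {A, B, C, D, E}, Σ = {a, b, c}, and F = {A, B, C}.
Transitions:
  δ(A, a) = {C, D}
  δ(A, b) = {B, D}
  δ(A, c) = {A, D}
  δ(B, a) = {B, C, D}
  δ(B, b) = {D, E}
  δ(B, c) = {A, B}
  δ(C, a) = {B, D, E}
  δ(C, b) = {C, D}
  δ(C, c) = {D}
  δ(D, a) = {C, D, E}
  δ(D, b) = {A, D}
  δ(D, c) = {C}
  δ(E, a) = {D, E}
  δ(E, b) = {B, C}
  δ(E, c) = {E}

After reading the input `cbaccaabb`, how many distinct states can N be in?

5

Start: {A}
read c: {A, D}
read b: {A, B, D}
read a: {B, C, D, E}
read c: {A, B, C, D, E}
read c: {A, B, C, D, E}
read a: {B, C, D, E}
read a: {B, C, D, E}
read b: {A, B, C, D, E}
read b: {A, B, C, D, E}
Final reachable set {A, B, C, D, E} has 5 states.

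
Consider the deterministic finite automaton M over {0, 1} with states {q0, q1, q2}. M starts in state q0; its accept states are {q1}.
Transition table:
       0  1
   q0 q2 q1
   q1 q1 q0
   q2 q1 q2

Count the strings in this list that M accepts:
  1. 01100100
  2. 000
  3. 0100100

3

01100100: accepted
000: accepted
0100100: accepted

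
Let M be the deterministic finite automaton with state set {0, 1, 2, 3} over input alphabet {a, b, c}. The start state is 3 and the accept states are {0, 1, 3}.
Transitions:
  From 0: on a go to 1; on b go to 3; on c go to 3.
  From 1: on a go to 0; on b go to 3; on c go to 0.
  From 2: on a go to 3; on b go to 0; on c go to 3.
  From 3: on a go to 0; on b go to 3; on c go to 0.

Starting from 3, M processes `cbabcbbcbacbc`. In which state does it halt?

3 --c--> 0
0 --b--> 3
3 --a--> 0
0 --b--> 3
3 --c--> 0
0 --b--> 3
3 --b--> 3
3 --c--> 0
0 --b--> 3
3 --a--> 0
0 --c--> 3
3 --b--> 3
3 --c--> 0

0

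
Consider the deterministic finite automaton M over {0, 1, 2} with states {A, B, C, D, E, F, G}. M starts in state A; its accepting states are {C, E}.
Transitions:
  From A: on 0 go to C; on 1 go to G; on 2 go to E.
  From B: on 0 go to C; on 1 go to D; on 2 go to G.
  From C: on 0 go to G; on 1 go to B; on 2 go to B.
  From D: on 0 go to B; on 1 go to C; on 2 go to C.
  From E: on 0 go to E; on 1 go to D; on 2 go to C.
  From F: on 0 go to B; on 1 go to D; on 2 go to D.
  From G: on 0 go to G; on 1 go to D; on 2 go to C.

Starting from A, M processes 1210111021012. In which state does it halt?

A --1--> G
G --2--> C
C --1--> B
B --0--> C
C --1--> B
B --1--> D
D --1--> C
C --0--> G
G --2--> C
C --1--> B
B --0--> C
C --1--> B
B --2--> G

G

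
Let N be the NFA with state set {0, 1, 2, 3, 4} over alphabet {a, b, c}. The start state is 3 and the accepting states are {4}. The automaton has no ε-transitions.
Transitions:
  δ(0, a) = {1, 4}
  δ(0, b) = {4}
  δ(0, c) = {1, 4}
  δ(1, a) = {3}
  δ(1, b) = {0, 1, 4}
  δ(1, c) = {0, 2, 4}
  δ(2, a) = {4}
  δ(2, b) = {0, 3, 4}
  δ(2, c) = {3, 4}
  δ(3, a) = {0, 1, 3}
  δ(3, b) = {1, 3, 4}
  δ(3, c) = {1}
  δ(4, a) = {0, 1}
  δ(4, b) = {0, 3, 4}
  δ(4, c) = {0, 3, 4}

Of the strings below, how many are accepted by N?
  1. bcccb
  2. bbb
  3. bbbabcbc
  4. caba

bcccb: accepted
bbb: accepted
bbbabcbc: accepted
caba: rejected

3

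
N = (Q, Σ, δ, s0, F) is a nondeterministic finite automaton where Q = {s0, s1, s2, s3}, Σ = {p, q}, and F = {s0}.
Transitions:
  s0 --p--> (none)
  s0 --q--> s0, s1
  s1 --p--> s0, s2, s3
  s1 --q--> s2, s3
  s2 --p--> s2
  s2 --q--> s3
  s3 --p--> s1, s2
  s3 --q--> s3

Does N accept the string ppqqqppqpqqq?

rejected

Start: {s0}
read p: {}
The reachable set is empty and stays empty for the remaining 11 symbols.
Reachable ∩ accepting = {} — empty.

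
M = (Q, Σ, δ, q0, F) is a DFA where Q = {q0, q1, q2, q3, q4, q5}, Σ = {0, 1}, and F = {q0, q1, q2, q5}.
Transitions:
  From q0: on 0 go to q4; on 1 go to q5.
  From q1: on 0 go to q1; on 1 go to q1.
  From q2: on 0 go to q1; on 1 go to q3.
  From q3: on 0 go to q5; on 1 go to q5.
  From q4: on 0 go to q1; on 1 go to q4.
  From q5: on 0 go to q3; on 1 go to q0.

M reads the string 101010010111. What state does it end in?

q0 --1--> q5
q5 --0--> q3
q3 --1--> q5
q5 --0--> q3
q3 --1--> q5
q5 --0--> q3
q3 --0--> q5
q5 --1--> q0
q0 --0--> q4
q4 --1--> q4
q4 --1--> q4
q4 --1--> q4

q4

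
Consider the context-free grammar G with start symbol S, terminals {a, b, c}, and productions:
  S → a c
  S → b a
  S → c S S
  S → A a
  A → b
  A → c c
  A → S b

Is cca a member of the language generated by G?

yes

S ⇒ Aa ⇒ cca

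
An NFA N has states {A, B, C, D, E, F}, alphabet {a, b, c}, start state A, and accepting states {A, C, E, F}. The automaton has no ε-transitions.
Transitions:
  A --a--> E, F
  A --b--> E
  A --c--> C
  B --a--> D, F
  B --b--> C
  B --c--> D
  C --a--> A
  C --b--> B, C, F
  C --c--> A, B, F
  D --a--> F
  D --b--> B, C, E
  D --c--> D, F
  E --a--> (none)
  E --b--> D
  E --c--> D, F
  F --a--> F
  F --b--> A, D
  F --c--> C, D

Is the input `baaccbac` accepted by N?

Start: {A}
read b: {E}
read a: {}
The reachable set is empty and stays empty for the remaining 6 symbols.
Reachable ∩ accepting = {} — empty.

rejected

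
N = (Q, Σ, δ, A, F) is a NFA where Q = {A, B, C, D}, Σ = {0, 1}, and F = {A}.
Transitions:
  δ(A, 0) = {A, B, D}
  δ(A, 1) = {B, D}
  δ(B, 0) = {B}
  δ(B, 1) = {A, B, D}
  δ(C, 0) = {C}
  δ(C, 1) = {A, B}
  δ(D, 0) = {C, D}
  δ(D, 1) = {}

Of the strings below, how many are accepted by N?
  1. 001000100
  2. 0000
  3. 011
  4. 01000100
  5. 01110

001000100: accepted
0000: accepted
011: accepted
01000100: accepted
01110: accepted

5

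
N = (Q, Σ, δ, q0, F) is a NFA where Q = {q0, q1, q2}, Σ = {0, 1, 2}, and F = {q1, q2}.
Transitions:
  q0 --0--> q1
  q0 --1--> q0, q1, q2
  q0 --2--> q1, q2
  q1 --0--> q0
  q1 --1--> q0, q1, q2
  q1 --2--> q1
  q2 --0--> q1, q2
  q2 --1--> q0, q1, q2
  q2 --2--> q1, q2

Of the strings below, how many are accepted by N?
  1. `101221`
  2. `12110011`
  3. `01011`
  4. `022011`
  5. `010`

5

`101221`: accepted
`12110011`: accepted
`01011`: accepted
`022011`: accepted
`010`: accepted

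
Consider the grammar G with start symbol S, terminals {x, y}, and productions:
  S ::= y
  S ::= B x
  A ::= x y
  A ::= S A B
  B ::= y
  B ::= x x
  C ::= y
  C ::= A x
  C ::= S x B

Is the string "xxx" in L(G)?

S ⇒ Bx ⇒ xxx

yes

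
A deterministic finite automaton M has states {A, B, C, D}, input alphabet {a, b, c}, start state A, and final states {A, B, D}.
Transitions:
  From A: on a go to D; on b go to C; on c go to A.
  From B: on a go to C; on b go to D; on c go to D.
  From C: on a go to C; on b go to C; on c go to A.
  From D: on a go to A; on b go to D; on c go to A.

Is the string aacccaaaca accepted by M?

A --a--> D
D --a--> A
A --c--> A
A --c--> A
A --c--> A
A --a--> D
D --a--> A
A --a--> D
D --c--> A
A --a--> D
End in state D, which is an accepting state.

accepted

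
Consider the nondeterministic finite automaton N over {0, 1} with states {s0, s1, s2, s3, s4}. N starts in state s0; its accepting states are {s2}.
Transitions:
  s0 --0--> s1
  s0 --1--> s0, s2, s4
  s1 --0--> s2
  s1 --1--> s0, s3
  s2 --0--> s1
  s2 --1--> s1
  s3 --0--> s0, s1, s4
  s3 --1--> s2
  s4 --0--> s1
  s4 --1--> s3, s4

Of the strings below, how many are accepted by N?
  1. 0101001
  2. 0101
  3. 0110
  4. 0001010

0101001: rejected
0101: accepted
0110: rejected
0001010: rejected

1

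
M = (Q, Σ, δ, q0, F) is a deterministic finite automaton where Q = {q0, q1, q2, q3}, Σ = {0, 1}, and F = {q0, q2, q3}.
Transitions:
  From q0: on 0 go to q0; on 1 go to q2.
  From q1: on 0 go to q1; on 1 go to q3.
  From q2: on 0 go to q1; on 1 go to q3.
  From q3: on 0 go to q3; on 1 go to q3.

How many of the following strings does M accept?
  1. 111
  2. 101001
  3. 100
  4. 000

3

111: accepted
101001: accepted
100: rejected
000: accepted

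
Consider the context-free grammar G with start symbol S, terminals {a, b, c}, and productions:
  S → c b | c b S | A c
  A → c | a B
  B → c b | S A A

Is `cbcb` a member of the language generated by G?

yes

S ⇒ cbS ⇒ cbcb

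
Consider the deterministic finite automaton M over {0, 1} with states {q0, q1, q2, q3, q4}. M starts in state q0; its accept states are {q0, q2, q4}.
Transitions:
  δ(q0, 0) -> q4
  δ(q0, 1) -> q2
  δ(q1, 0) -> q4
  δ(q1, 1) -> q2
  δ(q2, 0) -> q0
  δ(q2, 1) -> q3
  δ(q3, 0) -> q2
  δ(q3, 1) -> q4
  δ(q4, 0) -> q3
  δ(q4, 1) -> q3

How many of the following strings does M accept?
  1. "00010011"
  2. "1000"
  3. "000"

1

"00010011": rejected
"1000": rejected
"000": accepted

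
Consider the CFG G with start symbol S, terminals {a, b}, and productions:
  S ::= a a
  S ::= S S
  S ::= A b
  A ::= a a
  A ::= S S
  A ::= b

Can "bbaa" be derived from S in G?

S ⇒ SS ⇒ AbS ⇒ bbS ⇒ bbaa

yes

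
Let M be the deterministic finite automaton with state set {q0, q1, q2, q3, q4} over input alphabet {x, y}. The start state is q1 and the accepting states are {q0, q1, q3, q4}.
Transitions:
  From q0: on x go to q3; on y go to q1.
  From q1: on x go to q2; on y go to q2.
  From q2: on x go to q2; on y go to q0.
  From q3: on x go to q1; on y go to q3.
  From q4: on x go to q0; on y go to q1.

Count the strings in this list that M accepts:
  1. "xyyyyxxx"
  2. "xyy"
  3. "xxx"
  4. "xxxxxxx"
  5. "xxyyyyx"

2

"xyyyyxxx": rejected
"xyy": accepted
"xxx": rejected
"xxxxxxx": rejected
"xxyyyyx": accepted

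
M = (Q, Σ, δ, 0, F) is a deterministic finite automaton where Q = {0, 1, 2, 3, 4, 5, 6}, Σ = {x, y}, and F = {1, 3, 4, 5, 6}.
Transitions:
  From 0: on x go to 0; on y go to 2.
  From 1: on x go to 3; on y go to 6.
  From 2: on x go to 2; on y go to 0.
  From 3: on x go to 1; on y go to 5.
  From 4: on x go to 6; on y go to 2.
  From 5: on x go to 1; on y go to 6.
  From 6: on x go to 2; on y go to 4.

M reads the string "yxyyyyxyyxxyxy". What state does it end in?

2

0 --y--> 2
2 --x--> 2
2 --y--> 0
0 --y--> 2
2 --y--> 0
0 --y--> 2
2 --x--> 2
2 --y--> 0
0 --y--> 2
2 --x--> 2
2 --x--> 2
2 --y--> 0
0 --x--> 0
0 --y--> 2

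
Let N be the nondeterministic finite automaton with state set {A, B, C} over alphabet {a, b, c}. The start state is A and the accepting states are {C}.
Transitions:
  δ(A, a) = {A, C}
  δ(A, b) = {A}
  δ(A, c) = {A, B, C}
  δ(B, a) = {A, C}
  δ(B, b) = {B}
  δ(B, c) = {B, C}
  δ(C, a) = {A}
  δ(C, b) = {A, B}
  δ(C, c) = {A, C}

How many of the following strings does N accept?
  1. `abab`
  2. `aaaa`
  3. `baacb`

1

`abab`: rejected
`aaaa`: accepted
`baacb`: rejected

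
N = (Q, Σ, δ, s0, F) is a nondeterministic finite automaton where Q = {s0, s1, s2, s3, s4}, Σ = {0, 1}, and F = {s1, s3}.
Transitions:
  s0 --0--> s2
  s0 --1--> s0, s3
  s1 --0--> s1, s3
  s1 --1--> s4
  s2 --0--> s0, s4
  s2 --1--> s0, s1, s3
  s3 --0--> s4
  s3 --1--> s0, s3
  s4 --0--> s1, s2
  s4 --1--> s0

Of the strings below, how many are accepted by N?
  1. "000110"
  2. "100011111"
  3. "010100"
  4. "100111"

4

"000110": accepted
"100011111": accepted
"010100": accepted
"100111": accepted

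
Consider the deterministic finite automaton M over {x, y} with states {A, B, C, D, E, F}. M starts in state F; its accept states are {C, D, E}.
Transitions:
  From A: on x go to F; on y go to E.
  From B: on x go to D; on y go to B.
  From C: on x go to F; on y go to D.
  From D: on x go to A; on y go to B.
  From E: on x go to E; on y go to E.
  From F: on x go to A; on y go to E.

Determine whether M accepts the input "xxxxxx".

rejected

F --x--> A
A --x--> F
F --x--> A
A --x--> F
F --x--> A
A --x--> F
End in state F, which is not an accepting state.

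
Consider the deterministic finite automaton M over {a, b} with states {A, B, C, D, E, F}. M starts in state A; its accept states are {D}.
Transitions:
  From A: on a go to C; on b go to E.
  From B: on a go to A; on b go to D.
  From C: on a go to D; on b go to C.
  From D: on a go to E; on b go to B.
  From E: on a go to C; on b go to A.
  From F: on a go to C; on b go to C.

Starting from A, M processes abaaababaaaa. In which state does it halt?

A --a--> C
C --b--> C
C --a--> D
D --a--> E
E --a--> C
C --b--> C
C --a--> D
D --b--> B
B --a--> A
A --a--> C
C --a--> D
D --a--> E

E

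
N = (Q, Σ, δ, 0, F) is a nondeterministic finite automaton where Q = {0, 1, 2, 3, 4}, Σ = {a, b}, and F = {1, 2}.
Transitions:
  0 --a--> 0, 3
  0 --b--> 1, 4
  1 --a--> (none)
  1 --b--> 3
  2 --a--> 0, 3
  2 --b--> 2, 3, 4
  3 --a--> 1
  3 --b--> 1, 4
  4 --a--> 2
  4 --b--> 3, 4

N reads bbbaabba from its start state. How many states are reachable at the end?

Start: {0}
read b: {1, 4}
read b: {3, 4}
read b: {1, 3, 4}
read a: {1, 2}
read a: {0, 3}
read b: {1, 4}
read b: {3, 4}
read a: {1, 2}
Final reachable set {1, 2} has 2 states.

2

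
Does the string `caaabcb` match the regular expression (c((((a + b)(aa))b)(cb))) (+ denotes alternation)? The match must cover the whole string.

Split as c·aaabcb: c matches c and ((((a+b)(aa))b)(cb)) matches aaabcb.

yes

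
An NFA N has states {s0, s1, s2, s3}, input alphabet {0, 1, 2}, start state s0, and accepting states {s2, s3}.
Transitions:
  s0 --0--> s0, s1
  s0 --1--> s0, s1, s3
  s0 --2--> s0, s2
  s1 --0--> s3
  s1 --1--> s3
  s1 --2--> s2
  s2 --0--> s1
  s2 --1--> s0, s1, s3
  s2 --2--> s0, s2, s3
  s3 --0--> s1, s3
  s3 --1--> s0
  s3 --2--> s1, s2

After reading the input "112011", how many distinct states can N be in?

3

Start: {s0}
read 1: {s0, s1, s3}
read 1: {s0, s1, s3}
read 2: {s0, s1, s2}
read 0: {s0, s1, s3}
read 1: {s0, s1, s3}
read 1: {s0, s1, s3}
Final reachable set {s0, s1, s3} has 3 states.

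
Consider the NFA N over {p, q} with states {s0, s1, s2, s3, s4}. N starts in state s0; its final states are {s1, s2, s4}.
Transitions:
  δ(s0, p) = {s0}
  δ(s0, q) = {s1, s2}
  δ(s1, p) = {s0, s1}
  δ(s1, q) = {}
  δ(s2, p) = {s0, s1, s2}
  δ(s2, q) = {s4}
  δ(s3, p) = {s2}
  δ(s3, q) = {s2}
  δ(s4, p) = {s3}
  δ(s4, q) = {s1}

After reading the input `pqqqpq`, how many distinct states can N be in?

2

Start: {s0}
read p: {s0}
read q: {s1, s2}
read q: {s4}
read q: {s1}
read p: {s0, s1}
read q: {s1, s2}
Final reachable set {s1, s2} has 2 states.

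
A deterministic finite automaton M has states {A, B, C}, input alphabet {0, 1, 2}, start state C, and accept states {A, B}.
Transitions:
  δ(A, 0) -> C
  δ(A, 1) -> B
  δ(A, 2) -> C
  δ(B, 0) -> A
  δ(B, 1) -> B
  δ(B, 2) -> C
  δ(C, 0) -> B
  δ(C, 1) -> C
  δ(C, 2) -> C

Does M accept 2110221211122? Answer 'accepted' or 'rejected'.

C --2--> C
C --1--> C
C --1--> C
C --0--> B
B --2--> C
C --2--> C
C --1--> C
C --2--> C
C --1--> C
C --1--> C
C --1--> C
C --2--> C
C --2--> C
End in state C, which is not an accepting state.

rejected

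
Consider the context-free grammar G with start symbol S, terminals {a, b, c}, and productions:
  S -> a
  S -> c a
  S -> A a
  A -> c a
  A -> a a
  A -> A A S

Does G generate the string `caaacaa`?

yes

S ⇒ Aa ⇒ AASa ⇒ caASa ⇒ caaaSa ⇒ caaacaa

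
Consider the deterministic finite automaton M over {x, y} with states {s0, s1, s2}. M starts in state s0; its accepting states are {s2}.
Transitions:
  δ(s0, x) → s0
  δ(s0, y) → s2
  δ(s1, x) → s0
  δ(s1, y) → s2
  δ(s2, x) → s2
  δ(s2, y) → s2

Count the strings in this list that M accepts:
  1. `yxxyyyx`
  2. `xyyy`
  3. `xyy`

`yxxyyyx`: accepted
`xyyy`: accepted
`xyy`: accepted

3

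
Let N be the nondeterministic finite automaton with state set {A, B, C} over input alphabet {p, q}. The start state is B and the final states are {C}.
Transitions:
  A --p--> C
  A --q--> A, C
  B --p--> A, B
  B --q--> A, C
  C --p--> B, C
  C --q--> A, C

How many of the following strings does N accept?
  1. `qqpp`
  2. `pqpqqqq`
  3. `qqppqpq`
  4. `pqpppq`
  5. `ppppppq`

5

`qqpp`: accepted
`pqpqqqq`: accepted
`qqppqpq`: accepted
`pqpppq`: accepted
`ppppppq`: accepted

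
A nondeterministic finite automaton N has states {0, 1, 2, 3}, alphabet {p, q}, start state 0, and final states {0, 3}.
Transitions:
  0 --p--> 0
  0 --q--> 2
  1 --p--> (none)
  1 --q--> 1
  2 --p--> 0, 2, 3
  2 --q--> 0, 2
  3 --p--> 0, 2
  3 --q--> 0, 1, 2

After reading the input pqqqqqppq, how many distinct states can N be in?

3

Start: {0}
read p: {0}
read q: {2}
read q: {0, 2}
read q: {0, 2}
read q: {0, 2}
read q: {0, 2}
read p: {0, 2, 3}
read p: {0, 2, 3}
read q: {0, 1, 2}
Final reachable set {0, 1, 2} has 3 states.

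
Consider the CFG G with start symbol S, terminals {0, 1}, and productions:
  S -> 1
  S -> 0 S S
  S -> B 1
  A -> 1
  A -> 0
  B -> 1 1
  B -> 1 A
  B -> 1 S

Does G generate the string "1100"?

no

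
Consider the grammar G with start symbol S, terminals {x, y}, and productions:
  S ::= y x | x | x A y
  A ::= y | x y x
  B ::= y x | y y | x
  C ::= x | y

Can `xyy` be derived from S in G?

S ⇒ xAy ⇒ xyy

yes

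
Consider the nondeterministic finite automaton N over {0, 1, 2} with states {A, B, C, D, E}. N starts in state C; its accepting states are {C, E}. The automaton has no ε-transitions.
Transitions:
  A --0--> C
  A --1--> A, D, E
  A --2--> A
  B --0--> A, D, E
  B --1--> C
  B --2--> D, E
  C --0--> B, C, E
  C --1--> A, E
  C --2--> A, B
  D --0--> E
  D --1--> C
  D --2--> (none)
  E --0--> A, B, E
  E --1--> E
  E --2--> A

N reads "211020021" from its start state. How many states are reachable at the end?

4

Start: {C}
read 2: {A, B}
read 1: {A, C, D, E}
read 1: {A, C, D, E}
read 0: {A, B, C, E}
read 2: {A, B, D, E}
read 0: {A, B, C, D, E}
read 0: {A, B, C, D, E}
read 2: {A, B, D, E}
read 1: {A, C, D, E}
Final reachable set {A, C, D, E} has 4 states.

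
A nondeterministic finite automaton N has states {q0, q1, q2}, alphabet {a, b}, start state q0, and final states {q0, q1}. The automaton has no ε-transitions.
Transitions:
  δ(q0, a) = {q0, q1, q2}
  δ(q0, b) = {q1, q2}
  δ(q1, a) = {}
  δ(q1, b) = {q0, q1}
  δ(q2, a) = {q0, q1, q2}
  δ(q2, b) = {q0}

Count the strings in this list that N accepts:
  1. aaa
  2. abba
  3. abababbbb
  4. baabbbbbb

aaa: accepted
abba: accepted
abababbbb: accepted
baabbbbbb: accepted

4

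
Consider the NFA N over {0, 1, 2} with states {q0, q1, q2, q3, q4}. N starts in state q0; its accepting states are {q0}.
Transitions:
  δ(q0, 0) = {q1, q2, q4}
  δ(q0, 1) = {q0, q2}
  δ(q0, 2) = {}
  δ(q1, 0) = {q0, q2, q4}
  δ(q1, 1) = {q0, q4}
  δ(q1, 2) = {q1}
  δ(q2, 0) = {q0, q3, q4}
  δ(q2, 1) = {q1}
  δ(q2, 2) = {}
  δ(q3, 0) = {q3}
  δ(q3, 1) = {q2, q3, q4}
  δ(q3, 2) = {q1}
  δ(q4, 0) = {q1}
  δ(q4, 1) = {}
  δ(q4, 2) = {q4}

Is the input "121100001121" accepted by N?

Start: {q0}
read 1: {q0, q2}
read 2: {}
The reachable set is empty and stays empty for the remaining 10 symbols.
Reachable ∩ accepting = {} — empty.

rejected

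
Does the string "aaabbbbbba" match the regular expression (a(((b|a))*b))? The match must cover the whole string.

No split of aaabbbbbba into u·v has a matching u and (((b|a))*b) matching v.

no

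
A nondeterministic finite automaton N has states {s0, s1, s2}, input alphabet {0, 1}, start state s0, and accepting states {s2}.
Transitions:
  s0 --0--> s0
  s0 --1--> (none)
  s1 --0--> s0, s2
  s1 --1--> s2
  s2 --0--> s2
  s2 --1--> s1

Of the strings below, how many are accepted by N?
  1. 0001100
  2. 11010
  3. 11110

0001100: rejected
11010: rejected
11110: rejected

0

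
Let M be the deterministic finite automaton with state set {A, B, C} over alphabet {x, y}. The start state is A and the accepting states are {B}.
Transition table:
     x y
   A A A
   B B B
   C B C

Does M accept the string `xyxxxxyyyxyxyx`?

A --x--> A
A --y--> A
A --x--> A
A --x--> A
A --x--> A
A --x--> A
A --y--> A
A --y--> A
A --y--> A
A --x--> A
A --y--> A
A --x--> A
A --y--> A
A --x--> A
End in state A, which is not an accepting state.

rejected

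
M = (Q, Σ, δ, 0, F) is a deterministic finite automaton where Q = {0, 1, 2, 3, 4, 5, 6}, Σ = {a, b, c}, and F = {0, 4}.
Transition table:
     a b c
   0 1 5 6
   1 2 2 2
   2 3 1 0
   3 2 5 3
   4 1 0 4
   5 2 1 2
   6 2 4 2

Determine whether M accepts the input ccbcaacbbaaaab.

rejected

0 --c--> 6
6 --c--> 2
2 --b--> 1
1 --c--> 2
2 --a--> 3
3 --a--> 2
2 --c--> 0
0 --b--> 5
5 --b--> 1
1 --a--> 2
2 --a--> 3
3 --a--> 2
2 --a--> 3
3 --b--> 5
End in state 5, which is not an accepting state.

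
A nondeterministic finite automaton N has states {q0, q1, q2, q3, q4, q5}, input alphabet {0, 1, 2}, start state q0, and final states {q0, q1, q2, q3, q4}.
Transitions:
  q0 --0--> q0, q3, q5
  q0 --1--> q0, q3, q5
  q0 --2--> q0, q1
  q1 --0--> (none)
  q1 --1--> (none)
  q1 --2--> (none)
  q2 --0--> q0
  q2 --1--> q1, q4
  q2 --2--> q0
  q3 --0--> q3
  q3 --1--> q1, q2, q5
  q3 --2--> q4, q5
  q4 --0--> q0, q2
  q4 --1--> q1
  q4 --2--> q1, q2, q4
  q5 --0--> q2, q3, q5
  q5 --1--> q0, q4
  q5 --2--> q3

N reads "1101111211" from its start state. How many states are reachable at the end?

Start: {q0}
read 1: {q0, q3, q5}
read 1: {q0, q1, q2, q3, q4, q5}
read 0: {q0, q2, q3, q5}
read 1: {q0, q1, q2, q3, q4, q5}
read 1: {q0, q1, q2, q3, q4, q5}
read 1: {q0, q1, q2, q3, q4, q5}
read 1: {q0, q1, q2, q3, q4, q5}
read 2: {q0, q1, q2, q3, q4, q5}
read 1: {q0, q1, q2, q3, q4, q5}
read 1: {q0, q1, q2, q3, q4, q5}
Final reachable set {q0, q1, q2, q3, q4, q5} has 6 states.

6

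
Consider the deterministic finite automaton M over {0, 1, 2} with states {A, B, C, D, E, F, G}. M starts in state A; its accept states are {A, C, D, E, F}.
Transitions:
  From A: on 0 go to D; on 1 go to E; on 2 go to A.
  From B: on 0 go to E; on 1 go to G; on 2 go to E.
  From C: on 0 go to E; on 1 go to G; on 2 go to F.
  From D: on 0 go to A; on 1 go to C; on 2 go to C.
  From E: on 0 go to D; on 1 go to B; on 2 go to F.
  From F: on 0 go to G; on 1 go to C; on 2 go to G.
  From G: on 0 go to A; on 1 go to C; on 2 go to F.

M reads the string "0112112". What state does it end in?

A --0--> D
D --1--> C
C --1--> G
G --2--> F
F --1--> C
C --1--> G
G --2--> F

F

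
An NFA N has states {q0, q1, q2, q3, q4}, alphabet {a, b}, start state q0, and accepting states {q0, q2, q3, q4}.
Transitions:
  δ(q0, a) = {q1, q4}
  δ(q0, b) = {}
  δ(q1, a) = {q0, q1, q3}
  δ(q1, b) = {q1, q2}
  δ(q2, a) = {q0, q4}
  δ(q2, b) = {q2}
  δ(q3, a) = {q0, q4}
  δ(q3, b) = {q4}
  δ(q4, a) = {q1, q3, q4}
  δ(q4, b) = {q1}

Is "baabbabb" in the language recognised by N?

rejected

Start: {q0}
read b: {}
The reachable set is empty and stays empty for the remaining 7 symbols.
Reachable ∩ accepting = {} — empty.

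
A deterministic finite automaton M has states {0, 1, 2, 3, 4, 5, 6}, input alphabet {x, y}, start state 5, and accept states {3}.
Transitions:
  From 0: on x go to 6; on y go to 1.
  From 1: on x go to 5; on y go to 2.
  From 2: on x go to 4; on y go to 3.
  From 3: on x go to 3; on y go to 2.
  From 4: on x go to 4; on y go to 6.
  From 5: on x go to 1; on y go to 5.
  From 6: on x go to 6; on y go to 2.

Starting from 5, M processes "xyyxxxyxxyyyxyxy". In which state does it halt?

6

5 --x--> 1
1 --y--> 2
2 --y--> 3
3 --x--> 3
3 --x--> 3
3 --x--> 3
3 --y--> 2
2 --x--> 4
4 --x--> 4
4 --y--> 6
6 --y--> 2
2 --y--> 3
3 --x--> 3
3 --y--> 2
2 --x--> 4
4 --y--> 6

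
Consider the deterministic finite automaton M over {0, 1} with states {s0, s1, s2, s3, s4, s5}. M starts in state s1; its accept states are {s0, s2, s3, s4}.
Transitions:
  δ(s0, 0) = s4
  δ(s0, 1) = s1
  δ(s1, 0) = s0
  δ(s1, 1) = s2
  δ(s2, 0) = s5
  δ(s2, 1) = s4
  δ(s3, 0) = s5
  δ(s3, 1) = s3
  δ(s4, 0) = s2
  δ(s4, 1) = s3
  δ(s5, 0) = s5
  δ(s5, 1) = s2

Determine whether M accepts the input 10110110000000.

s1 --1--> s2
s2 --0--> s5
s5 --1--> s2
s2 --1--> s4
s4 --0--> s2
s2 --1--> s4
s4 --1--> s3
s3 --0--> s5
s5 --0--> s5
s5 --0--> s5
s5 --0--> s5
s5 --0--> s5
s5 --0--> s5
s5 --0--> s5
End in state s5, which is not an accepting state.

rejected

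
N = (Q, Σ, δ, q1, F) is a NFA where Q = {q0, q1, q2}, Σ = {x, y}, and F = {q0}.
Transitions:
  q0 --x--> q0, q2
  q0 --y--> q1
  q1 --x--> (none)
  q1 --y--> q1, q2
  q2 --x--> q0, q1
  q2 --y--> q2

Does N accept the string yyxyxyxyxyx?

Start: {q1}
read y: {q1, q2}
read y: {q1, q2}
read x: {q0, q1}
read y: {q1, q2}
read x: {q0, q1}
read y: {q1, q2}
read x: {q0, q1}
read y: {q1, q2}
read x: {q0, q1}
read y: {q1, q2}
read x: {q0, q1}
Reachable ∩ accepting = {q0} — nonempty.

accepted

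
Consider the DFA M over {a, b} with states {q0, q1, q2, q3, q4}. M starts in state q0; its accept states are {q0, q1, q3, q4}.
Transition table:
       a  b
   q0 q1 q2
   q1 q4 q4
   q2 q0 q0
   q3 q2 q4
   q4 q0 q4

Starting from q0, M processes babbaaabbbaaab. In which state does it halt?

q4

q0 --b--> q2
q2 --a--> q0
q0 --b--> q2
q2 --b--> q0
q0 --a--> q1
q1 --a--> q4
q4 --a--> q0
q0 --b--> q2
q2 --b--> q0
q0 --b--> q2
q2 --a--> q0
q0 --a--> q1
q1 --a--> q4
q4 --b--> q4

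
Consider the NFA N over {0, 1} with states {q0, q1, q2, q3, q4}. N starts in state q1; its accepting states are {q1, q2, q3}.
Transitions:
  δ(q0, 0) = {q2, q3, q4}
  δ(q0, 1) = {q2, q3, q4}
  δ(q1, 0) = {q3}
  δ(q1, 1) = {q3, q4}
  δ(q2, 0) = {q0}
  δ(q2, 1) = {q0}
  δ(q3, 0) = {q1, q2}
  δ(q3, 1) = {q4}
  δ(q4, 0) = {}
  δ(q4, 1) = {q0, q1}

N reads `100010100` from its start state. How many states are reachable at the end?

Start: {q1}
read 1: {q3, q4}
read 0: {q1, q2}
read 0: {q0, q3}
read 0: {q1, q2, q3, q4}
read 1: {q0, q1, q3, q4}
read 0: {q1, q2, q3, q4}
read 1: {q0, q1, q3, q4}
read 0: {q1, q2, q3, q4}
read 0: {q0, q1, q2, q3}
Final reachable set {q0, q1, q2, q3} has 4 states.

4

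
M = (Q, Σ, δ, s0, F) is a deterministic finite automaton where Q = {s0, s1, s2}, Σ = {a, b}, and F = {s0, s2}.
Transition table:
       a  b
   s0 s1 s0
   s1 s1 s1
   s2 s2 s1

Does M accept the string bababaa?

rejected

s0 --b--> s0
s0 --a--> s1
s1 --b--> s1
s1 --a--> s1
s1 --b--> s1
s1 --a--> s1
s1 --a--> s1
End in state s1, which is not an accepting state.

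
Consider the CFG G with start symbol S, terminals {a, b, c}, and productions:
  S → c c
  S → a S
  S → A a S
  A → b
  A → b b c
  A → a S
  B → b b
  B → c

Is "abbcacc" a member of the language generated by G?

yes

S ⇒ aS ⇒ aAaS ⇒ abbcaS ⇒ abbcacc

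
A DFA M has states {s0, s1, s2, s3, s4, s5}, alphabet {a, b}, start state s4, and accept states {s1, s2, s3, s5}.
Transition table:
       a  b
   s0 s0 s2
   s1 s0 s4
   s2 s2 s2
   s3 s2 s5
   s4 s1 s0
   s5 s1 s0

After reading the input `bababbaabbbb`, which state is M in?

s4 --b--> s0
s0 --a--> s0
s0 --b--> s2
s2 --a--> s2
s2 --b--> s2
s2 --b--> s2
s2 --a--> s2
s2 --a--> s2
s2 --b--> s2
s2 --b--> s2
s2 --b--> s2
s2 --b--> s2

s2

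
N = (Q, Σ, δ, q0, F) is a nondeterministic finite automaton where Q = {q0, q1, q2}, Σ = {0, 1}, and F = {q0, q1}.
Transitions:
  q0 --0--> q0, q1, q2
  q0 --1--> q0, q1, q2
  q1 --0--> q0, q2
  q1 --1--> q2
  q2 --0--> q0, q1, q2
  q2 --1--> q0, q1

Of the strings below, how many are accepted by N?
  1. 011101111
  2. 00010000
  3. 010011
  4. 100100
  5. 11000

011101111: accepted
00010000: accepted
010011: accepted
100100: accepted
11000: accepted

5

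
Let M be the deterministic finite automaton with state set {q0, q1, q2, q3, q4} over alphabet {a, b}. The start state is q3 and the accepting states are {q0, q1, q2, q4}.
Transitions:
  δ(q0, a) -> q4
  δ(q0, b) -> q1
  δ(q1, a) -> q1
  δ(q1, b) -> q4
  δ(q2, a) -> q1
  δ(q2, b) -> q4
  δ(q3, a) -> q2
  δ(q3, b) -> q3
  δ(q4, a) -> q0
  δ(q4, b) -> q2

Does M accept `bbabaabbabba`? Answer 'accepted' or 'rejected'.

q3 --b--> q3
q3 --b--> q3
q3 --a--> q2
q2 --b--> q4
q4 --a--> q0
q0 --a--> q4
q4 --b--> q2
q2 --b--> q4
q4 --a--> q0
q0 --b--> q1
q1 --b--> q4
q4 --a--> q0
End in state q0, which is an accepting state.

accepted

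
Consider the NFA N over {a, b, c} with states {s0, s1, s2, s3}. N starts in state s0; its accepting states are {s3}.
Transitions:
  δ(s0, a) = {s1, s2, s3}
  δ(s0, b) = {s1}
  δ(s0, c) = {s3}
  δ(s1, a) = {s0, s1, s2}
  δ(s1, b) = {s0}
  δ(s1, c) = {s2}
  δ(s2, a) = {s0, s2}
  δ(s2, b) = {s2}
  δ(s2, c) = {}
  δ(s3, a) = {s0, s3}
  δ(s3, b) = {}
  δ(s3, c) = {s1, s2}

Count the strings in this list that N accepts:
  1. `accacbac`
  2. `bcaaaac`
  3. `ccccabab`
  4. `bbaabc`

`accacbac`: rejected
`bcaaaac`: accepted
`ccccabab`: rejected
`bbaabc`: accepted

2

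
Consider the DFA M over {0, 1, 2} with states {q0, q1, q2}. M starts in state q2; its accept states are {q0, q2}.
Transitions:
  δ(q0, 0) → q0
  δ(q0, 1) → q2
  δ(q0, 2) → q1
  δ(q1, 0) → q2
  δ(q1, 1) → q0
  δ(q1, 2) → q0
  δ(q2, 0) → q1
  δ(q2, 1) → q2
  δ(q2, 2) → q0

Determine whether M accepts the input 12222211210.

rejected

q2 --1--> q2
q2 --2--> q0
q0 --2--> q1
q1 --2--> q0
q0 --2--> q1
q1 --2--> q0
q0 --1--> q2
q2 --1--> q2
q2 --2--> q0
q0 --1--> q2
q2 --0--> q1
End in state q1, which is not an accepting state.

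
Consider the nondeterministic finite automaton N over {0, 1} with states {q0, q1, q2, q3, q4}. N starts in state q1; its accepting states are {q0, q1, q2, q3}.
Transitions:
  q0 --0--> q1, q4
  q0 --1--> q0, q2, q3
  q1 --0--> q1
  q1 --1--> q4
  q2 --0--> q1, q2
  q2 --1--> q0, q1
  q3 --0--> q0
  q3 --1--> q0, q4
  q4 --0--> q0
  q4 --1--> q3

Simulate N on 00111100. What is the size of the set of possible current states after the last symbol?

4

Start: {q1}
read 0: {q1}
read 0: {q1}
read 1: {q4}
read 1: {q3}
read 1: {q0, q4}
read 1: {q0, q2, q3}
read 0: {q0, q1, q2, q4}
read 0: {q0, q1, q2, q4}
Final reachable set {q0, q1, q2, q4} has 4 states.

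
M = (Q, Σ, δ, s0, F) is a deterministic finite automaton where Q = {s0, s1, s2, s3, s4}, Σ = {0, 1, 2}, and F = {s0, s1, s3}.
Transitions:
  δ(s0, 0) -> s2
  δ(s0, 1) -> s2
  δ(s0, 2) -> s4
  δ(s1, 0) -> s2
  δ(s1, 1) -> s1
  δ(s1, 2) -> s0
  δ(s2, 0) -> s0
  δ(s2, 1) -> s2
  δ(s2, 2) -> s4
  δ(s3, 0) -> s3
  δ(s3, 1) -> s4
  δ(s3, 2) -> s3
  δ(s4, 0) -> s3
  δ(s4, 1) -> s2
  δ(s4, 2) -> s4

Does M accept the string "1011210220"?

s0 --1--> s2
s2 --0--> s0
s0 --1--> s2
s2 --1--> s2
s2 --2--> s4
s4 --1--> s2
s2 --0--> s0
s0 --2--> s4
s4 --2--> s4
s4 --0--> s3
End in state s3, which is an accepting state.

accepted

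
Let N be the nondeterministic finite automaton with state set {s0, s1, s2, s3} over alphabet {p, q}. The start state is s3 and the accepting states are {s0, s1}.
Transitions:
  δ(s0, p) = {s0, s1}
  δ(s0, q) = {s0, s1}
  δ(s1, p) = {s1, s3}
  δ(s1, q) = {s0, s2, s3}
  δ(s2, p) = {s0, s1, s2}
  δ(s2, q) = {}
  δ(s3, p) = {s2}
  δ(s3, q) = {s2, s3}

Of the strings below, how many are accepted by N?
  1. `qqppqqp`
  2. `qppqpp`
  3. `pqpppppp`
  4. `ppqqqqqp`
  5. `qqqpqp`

4

`qqppqqp`: accepted
`qppqpp`: accepted
`pqpppppp`: rejected
`ppqqqqqp`: accepted
`qqqpqp`: accepted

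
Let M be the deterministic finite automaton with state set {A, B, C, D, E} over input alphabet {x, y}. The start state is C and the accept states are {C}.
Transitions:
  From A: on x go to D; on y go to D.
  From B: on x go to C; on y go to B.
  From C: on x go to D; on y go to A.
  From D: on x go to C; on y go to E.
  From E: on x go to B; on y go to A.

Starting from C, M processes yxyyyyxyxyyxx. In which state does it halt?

D

C --y--> A
A --x--> D
D --y--> E
E --y--> A
A --y--> D
D --y--> E
E --x--> B
B --y--> B
B --x--> C
C --y--> A
A --y--> D
D --x--> C
C --x--> D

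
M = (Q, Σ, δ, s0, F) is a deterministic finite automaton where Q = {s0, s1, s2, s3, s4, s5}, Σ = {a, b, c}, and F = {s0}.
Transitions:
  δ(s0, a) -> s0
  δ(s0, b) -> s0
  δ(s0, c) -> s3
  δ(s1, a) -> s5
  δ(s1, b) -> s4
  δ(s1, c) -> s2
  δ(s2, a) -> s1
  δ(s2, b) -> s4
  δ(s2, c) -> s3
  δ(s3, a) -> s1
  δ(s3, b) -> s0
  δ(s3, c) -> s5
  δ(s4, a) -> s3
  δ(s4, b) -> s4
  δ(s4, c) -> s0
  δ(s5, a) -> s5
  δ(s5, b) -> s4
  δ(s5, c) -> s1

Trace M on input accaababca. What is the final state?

s0 --a--> s0
s0 --c--> s3
s3 --c--> s5
s5 --a--> s5
s5 --a--> s5
s5 --b--> s4
s4 --a--> s3
s3 --b--> s0
s0 --c--> s3
s3 --a--> s1

s1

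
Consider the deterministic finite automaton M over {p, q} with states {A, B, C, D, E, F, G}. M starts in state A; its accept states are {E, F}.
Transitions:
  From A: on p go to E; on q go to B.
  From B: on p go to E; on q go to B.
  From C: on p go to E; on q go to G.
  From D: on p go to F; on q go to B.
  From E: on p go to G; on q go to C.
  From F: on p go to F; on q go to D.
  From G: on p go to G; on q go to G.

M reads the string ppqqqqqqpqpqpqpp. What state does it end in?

G

A --p--> E
E --p--> G
G --q--> G
G --q--> G
G --q--> G
G --q--> G
G --q--> G
G --q--> G
G --p--> G
G --q--> G
G --p--> G
G --q--> G
G --p--> G
G --q--> G
G --p--> G
G --p--> G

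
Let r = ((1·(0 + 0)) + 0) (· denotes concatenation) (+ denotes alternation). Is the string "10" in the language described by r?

The left alternative (1·(0+0)) matches 10.

yes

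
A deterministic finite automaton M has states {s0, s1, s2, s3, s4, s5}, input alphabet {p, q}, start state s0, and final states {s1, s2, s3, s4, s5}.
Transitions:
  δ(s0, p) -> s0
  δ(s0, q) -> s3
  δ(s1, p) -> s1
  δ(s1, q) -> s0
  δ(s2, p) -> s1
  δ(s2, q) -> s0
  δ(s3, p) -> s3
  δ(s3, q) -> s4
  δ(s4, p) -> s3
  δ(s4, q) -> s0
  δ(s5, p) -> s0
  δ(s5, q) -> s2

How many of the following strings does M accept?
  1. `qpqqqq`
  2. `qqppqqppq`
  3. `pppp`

2

`qpqqqq`: accepted
`qqppqqppq`: accepted
`pppp`: rejected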